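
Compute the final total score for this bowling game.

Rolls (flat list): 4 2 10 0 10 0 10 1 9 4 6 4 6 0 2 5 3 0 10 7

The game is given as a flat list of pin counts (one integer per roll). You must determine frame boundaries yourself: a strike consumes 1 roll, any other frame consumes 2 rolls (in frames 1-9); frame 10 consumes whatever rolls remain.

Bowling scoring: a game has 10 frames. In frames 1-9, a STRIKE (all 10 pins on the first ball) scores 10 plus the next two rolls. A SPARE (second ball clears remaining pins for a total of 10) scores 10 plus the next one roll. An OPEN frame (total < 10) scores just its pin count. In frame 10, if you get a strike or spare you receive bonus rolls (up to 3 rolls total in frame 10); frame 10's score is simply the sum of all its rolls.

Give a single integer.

Frame 1: OPEN (4+2=6). Cumulative: 6
Frame 2: STRIKE. 10 + next two rolls (0+10) = 20. Cumulative: 26
Frame 3: SPARE (0+10=10). 10 + next roll (0) = 10. Cumulative: 36
Frame 4: SPARE (0+10=10). 10 + next roll (1) = 11. Cumulative: 47
Frame 5: SPARE (1+9=10). 10 + next roll (4) = 14. Cumulative: 61
Frame 6: SPARE (4+6=10). 10 + next roll (4) = 14. Cumulative: 75
Frame 7: SPARE (4+6=10). 10 + next roll (0) = 10. Cumulative: 85
Frame 8: OPEN (0+2=2). Cumulative: 87
Frame 9: OPEN (5+3=8). Cumulative: 95
Frame 10: SPARE. Sum of all frame-10 rolls (0+10+7) = 17. Cumulative: 112

Answer: 112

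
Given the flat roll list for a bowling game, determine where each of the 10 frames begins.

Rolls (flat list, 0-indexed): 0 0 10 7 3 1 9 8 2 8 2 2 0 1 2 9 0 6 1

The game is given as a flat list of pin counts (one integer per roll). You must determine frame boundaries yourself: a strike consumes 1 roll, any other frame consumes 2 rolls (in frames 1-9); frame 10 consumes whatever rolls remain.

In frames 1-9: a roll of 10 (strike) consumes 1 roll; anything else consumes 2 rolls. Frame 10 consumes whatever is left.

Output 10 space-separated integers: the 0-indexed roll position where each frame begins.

Frame 1 starts at roll index 0: rolls=0,0 (sum=0), consumes 2 rolls
Frame 2 starts at roll index 2: roll=10 (strike), consumes 1 roll
Frame 3 starts at roll index 3: rolls=7,3 (sum=10), consumes 2 rolls
Frame 4 starts at roll index 5: rolls=1,9 (sum=10), consumes 2 rolls
Frame 5 starts at roll index 7: rolls=8,2 (sum=10), consumes 2 rolls
Frame 6 starts at roll index 9: rolls=8,2 (sum=10), consumes 2 rolls
Frame 7 starts at roll index 11: rolls=2,0 (sum=2), consumes 2 rolls
Frame 8 starts at roll index 13: rolls=1,2 (sum=3), consumes 2 rolls
Frame 9 starts at roll index 15: rolls=9,0 (sum=9), consumes 2 rolls
Frame 10 starts at roll index 17: 2 remaining rolls

Answer: 0 2 3 5 7 9 11 13 15 17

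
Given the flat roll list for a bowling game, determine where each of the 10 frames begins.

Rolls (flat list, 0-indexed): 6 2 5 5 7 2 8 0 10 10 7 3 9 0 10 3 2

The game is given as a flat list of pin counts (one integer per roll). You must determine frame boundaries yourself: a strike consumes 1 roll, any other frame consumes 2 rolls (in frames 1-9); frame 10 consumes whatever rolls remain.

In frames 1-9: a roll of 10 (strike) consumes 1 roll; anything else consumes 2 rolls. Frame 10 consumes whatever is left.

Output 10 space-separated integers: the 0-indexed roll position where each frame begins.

Answer: 0 2 4 6 8 9 10 12 14 15

Derivation:
Frame 1 starts at roll index 0: rolls=6,2 (sum=8), consumes 2 rolls
Frame 2 starts at roll index 2: rolls=5,5 (sum=10), consumes 2 rolls
Frame 3 starts at roll index 4: rolls=7,2 (sum=9), consumes 2 rolls
Frame 4 starts at roll index 6: rolls=8,0 (sum=8), consumes 2 rolls
Frame 5 starts at roll index 8: roll=10 (strike), consumes 1 roll
Frame 6 starts at roll index 9: roll=10 (strike), consumes 1 roll
Frame 7 starts at roll index 10: rolls=7,3 (sum=10), consumes 2 rolls
Frame 8 starts at roll index 12: rolls=9,0 (sum=9), consumes 2 rolls
Frame 9 starts at roll index 14: roll=10 (strike), consumes 1 roll
Frame 10 starts at roll index 15: 2 remaining rolls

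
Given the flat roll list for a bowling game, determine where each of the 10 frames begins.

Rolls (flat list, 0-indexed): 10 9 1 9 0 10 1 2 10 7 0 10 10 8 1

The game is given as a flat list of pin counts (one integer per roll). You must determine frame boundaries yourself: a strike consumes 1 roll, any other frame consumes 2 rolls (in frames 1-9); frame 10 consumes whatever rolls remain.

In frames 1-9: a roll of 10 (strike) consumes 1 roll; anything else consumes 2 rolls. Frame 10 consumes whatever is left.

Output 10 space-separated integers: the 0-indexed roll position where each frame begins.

Answer: 0 1 3 5 6 8 9 11 12 13

Derivation:
Frame 1 starts at roll index 0: roll=10 (strike), consumes 1 roll
Frame 2 starts at roll index 1: rolls=9,1 (sum=10), consumes 2 rolls
Frame 3 starts at roll index 3: rolls=9,0 (sum=9), consumes 2 rolls
Frame 4 starts at roll index 5: roll=10 (strike), consumes 1 roll
Frame 5 starts at roll index 6: rolls=1,2 (sum=3), consumes 2 rolls
Frame 6 starts at roll index 8: roll=10 (strike), consumes 1 roll
Frame 7 starts at roll index 9: rolls=7,0 (sum=7), consumes 2 rolls
Frame 8 starts at roll index 11: roll=10 (strike), consumes 1 roll
Frame 9 starts at roll index 12: roll=10 (strike), consumes 1 roll
Frame 10 starts at roll index 13: 2 remaining rolls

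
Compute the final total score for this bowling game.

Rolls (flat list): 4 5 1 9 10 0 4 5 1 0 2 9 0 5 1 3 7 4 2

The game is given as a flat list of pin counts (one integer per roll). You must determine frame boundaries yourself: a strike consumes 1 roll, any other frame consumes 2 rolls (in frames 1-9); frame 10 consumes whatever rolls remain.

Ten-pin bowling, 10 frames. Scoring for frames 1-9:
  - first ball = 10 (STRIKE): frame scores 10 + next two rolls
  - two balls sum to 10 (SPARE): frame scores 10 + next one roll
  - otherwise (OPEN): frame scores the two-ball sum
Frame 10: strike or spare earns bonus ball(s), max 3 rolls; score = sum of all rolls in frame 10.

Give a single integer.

Frame 1: OPEN (4+5=9). Cumulative: 9
Frame 2: SPARE (1+9=10). 10 + next roll (10) = 20. Cumulative: 29
Frame 3: STRIKE. 10 + next two rolls (0+4) = 14. Cumulative: 43
Frame 4: OPEN (0+4=4). Cumulative: 47
Frame 5: OPEN (5+1=6). Cumulative: 53
Frame 6: OPEN (0+2=2). Cumulative: 55
Frame 7: OPEN (9+0=9). Cumulative: 64
Frame 8: OPEN (5+1=6). Cumulative: 70
Frame 9: SPARE (3+7=10). 10 + next roll (4) = 14. Cumulative: 84
Frame 10: OPEN. Sum of all frame-10 rolls (4+2) = 6. Cumulative: 90

Answer: 90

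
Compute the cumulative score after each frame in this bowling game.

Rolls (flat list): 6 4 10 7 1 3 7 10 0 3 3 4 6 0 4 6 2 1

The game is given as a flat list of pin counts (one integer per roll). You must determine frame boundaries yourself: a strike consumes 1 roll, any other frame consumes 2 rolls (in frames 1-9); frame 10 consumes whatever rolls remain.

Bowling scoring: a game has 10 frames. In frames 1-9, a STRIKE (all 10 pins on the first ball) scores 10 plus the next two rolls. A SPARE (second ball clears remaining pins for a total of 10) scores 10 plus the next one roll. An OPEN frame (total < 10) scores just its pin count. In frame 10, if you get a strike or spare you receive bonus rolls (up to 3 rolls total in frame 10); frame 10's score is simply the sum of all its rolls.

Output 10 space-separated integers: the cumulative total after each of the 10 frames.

Frame 1: SPARE (6+4=10). 10 + next roll (10) = 20. Cumulative: 20
Frame 2: STRIKE. 10 + next two rolls (7+1) = 18. Cumulative: 38
Frame 3: OPEN (7+1=8). Cumulative: 46
Frame 4: SPARE (3+7=10). 10 + next roll (10) = 20. Cumulative: 66
Frame 5: STRIKE. 10 + next two rolls (0+3) = 13. Cumulative: 79
Frame 6: OPEN (0+3=3). Cumulative: 82
Frame 7: OPEN (3+4=7). Cumulative: 89
Frame 8: OPEN (6+0=6). Cumulative: 95
Frame 9: SPARE (4+6=10). 10 + next roll (2) = 12. Cumulative: 107
Frame 10: OPEN. Sum of all frame-10 rolls (2+1) = 3. Cumulative: 110

Answer: 20 38 46 66 79 82 89 95 107 110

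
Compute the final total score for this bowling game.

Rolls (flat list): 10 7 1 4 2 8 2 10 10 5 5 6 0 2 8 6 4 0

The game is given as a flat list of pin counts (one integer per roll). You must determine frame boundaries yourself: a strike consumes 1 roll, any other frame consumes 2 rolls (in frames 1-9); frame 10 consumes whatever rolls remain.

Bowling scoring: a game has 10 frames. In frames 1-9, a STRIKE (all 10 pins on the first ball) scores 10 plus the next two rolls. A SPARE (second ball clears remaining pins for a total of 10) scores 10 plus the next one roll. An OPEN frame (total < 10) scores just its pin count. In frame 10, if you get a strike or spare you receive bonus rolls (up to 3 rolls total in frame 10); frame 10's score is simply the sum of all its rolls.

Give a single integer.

Answer: 145

Derivation:
Frame 1: STRIKE. 10 + next two rolls (7+1) = 18. Cumulative: 18
Frame 2: OPEN (7+1=8). Cumulative: 26
Frame 3: OPEN (4+2=6). Cumulative: 32
Frame 4: SPARE (8+2=10). 10 + next roll (10) = 20. Cumulative: 52
Frame 5: STRIKE. 10 + next two rolls (10+5) = 25. Cumulative: 77
Frame 6: STRIKE. 10 + next two rolls (5+5) = 20. Cumulative: 97
Frame 7: SPARE (5+5=10). 10 + next roll (6) = 16. Cumulative: 113
Frame 8: OPEN (6+0=6). Cumulative: 119
Frame 9: SPARE (2+8=10). 10 + next roll (6) = 16. Cumulative: 135
Frame 10: SPARE. Sum of all frame-10 rolls (6+4+0) = 10. Cumulative: 145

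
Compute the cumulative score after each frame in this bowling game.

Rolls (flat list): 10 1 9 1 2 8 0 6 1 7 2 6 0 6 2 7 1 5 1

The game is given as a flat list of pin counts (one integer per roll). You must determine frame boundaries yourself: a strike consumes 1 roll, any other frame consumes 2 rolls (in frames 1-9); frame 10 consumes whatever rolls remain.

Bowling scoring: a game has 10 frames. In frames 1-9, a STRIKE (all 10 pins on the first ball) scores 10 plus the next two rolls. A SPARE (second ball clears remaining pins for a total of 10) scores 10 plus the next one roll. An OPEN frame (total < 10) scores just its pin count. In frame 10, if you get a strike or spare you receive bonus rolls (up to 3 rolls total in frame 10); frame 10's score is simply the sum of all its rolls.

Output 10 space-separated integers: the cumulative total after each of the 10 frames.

Frame 1: STRIKE. 10 + next two rolls (1+9) = 20. Cumulative: 20
Frame 2: SPARE (1+9=10). 10 + next roll (1) = 11. Cumulative: 31
Frame 3: OPEN (1+2=3). Cumulative: 34
Frame 4: OPEN (8+0=8). Cumulative: 42
Frame 5: OPEN (6+1=7). Cumulative: 49
Frame 6: OPEN (7+2=9). Cumulative: 58
Frame 7: OPEN (6+0=6). Cumulative: 64
Frame 8: OPEN (6+2=8). Cumulative: 72
Frame 9: OPEN (7+1=8). Cumulative: 80
Frame 10: OPEN. Sum of all frame-10 rolls (5+1) = 6. Cumulative: 86

Answer: 20 31 34 42 49 58 64 72 80 86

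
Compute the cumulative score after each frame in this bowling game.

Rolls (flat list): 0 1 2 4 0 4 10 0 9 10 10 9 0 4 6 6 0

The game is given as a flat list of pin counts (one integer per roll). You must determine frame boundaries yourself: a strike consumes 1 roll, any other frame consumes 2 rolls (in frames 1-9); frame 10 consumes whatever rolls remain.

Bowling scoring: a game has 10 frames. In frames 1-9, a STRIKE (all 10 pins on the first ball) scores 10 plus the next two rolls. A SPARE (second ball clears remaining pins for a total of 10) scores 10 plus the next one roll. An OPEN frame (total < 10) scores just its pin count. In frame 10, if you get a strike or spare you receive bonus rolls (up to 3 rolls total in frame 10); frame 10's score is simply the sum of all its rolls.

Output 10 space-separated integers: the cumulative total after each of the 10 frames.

Frame 1: OPEN (0+1=1). Cumulative: 1
Frame 2: OPEN (2+4=6). Cumulative: 7
Frame 3: OPEN (0+4=4). Cumulative: 11
Frame 4: STRIKE. 10 + next two rolls (0+9) = 19. Cumulative: 30
Frame 5: OPEN (0+9=9). Cumulative: 39
Frame 6: STRIKE. 10 + next two rolls (10+9) = 29. Cumulative: 68
Frame 7: STRIKE. 10 + next two rolls (9+0) = 19. Cumulative: 87
Frame 8: OPEN (9+0=9). Cumulative: 96
Frame 9: SPARE (4+6=10). 10 + next roll (6) = 16. Cumulative: 112
Frame 10: OPEN. Sum of all frame-10 rolls (6+0) = 6. Cumulative: 118

Answer: 1 7 11 30 39 68 87 96 112 118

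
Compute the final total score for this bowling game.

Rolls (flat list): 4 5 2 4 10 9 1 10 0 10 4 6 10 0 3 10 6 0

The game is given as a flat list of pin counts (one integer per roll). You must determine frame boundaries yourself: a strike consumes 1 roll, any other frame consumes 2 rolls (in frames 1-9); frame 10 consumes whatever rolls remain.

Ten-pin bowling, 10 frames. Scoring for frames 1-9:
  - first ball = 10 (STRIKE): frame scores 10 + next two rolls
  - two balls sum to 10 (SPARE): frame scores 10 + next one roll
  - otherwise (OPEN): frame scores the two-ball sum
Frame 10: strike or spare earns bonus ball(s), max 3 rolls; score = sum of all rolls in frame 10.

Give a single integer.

Answer: 141

Derivation:
Frame 1: OPEN (4+5=9). Cumulative: 9
Frame 2: OPEN (2+4=6). Cumulative: 15
Frame 3: STRIKE. 10 + next two rolls (9+1) = 20. Cumulative: 35
Frame 4: SPARE (9+1=10). 10 + next roll (10) = 20. Cumulative: 55
Frame 5: STRIKE. 10 + next two rolls (0+10) = 20. Cumulative: 75
Frame 6: SPARE (0+10=10). 10 + next roll (4) = 14. Cumulative: 89
Frame 7: SPARE (4+6=10). 10 + next roll (10) = 20. Cumulative: 109
Frame 8: STRIKE. 10 + next two rolls (0+3) = 13. Cumulative: 122
Frame 9: OPEN (0+3=3). Cumulative: 125
Frame 10: STRIKE. Sum of all frame-10 rolls (10+6+0) = 16. Cumulative: 141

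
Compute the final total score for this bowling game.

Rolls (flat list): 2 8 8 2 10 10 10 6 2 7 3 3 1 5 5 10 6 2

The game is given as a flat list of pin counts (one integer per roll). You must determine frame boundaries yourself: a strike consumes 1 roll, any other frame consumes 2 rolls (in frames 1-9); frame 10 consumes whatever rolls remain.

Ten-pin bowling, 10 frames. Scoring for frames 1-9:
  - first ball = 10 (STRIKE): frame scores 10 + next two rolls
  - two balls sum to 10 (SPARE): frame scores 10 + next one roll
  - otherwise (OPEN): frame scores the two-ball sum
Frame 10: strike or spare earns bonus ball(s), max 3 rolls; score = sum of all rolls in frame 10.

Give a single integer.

Answer: 175

Derivation:
Frame 1: SPARE (2+8=10). 10 + next roll (8) = 18. Cumulative: 18
Frame 2: SPARE (8+2=10). 10 + next roll (10) = 20. Cumulative: 38
Frame 3: STRIKE. 10 + next two rolls (10+10) = 30. Cumulative: 68
Frame 4: STRIKE. 10 + next two rolls (10+6) = 26. Cumulative: 94
Frame 5: STRIKE. 10 + next two rolls (6+2) = 18. Cumulative: 112
Frame 6: OPEN (6+2=8). Cumulative: 120
Frame 7: SPARE (7+3=10). 10 + next roll (3) = 13. Cumulative: 133
Frame 8: OPEN (3+1=4). Cumulative: 137
Frame 9: SPARE (5+5=10). 10 + next roll (10) = 20. Cumulative: 157
Frame 10: STRIKE. Sum of all frame-10 rolls (10+6+2) = 18. Cumulative: 175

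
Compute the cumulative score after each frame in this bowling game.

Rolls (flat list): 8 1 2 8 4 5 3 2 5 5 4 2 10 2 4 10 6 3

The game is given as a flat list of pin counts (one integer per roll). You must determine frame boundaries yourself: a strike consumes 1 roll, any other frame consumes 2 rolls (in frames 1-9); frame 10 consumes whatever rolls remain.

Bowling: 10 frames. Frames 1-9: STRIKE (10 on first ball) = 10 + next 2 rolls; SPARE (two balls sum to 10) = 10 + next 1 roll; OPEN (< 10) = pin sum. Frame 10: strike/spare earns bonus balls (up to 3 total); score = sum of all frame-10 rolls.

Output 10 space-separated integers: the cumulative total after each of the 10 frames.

Answer: 9 23 32 37 51 57 73 79 98 107

Derivation:
Frame 1: OPEN (8+1=9). Cumulative: 9
Frame 2: SPARE (2+8=10). 10 + next roll (4) = 14. Cumulative: 23
Frame 3: OPEN (4+5=9). Cumulative: 32
Frame 4: OPEN (3+2=5). Cumulative: 37
Frame 5: SPARE (5+5=10). 10 + next roll (4) = 14. Cumulative: 51
Frame 6: OPEN (4+2=6). Cumulative: 57
Frame 7: STRIKE. 10 + next two rolls (2+4) = 16. Cumulative: 73
Frame 8: OPEN (2+4=6). Cumulative: 79
Frame 9: STRIKE. 10 + next two rolls (6+3) = 19. Cumulative: 98
Frame 10: OPEN. Sum of all frame-10 rolls (6+3) = 9. Cumulative: 107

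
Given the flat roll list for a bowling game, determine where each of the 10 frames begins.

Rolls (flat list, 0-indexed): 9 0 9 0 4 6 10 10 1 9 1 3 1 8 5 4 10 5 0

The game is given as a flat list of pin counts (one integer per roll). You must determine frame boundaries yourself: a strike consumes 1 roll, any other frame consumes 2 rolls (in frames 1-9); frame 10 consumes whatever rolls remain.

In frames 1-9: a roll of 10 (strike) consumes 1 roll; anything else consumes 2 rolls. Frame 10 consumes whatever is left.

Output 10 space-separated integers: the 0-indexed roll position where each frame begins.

Frame 1 starts at roll index 0: rolls=9,0 (sum=9), consumes 2 rolls
Frame 2 starts at roll index 2: rolls=9,0 (sum=9), consumes 2 rolls
Frame 3 starts at roll index 4: rolls=4,6 (sum=10), consumes 2 rolls
Frame 4 starts at roll index 6: roll=10 (strike), consumes 1 roll
Frame 5 starts at roll index 7: roll=10 (strike), consumes 1 roll
Frame 6 starts at roll index 8: rolls=1,9 (sum=10), consumes 2 rolls
Frame 7 starts at roll index 10: rolls=1,3 (sum=4), consumes 2 rolls
Frame 8 starts at roll index 12: rolls=1,8 (sum=9), consumes 2 rolls
Frame 9 starts at roll index 14: rolls=5,4 (sum=9), consumes 2 rolls
Frame 10 starts at roll index 16: 3 remaining rolls

Answer: 0 2 4 6 7 8 10 12 14 16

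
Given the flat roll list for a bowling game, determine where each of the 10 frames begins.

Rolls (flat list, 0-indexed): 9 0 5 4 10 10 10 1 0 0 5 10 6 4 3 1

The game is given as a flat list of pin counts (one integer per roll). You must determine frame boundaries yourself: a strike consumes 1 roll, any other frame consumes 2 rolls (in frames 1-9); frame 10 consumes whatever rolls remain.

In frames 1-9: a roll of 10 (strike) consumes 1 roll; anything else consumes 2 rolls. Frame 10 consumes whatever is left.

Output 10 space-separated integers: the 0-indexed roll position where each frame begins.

Answer: 0 2 4 5 6 7 9 11 12 14

Derivation:
Frame 1 starts at roll index 0: rolls=9,0 (sum=9), consumes 2 rolls
Frame 2 starts at roll index 2: rolls=5,4 (sum=9), consumes 2 rolls
Frame 3 starts at roll index 4: roll=10 (strike), consumes 1 roll
Frame 4 starts at roll index 5: roll=10 (strike), consumes 1 roll
Frame 5 starts at roll index 6: roll=10 (strike), consumes 1 roll
Frame 6 starts at roll index 7: rolls=1,0 (sum=1), consumes 2 rolls
Frame 7 starts at roll index 9: rolls=0,5 (sum=5), consumes 2 rolls
Frame 8 starts at roll index 11: roll=10 (strike), consumes 1 roll
Frame 9 starts at roll index 12: rolls=6,4 (sum=10), consumes 2 rolls
Frame 10 starts at roll index 14: 2 remaining rolls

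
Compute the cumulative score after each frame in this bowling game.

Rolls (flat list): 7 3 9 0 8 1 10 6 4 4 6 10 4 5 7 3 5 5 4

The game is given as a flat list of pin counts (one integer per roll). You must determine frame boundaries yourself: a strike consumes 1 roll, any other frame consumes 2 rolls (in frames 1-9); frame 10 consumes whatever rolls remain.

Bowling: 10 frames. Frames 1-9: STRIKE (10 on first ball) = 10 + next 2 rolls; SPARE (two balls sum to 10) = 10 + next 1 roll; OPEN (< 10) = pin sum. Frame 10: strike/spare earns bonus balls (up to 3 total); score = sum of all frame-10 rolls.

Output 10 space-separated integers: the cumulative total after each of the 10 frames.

Answer: 19 28 37 57 71 91 110 119 134 148

Derivation:
Frame 1: SPARE (7+3=10). 10 + next roll (9) = 19. Cumulative: 19
Frame 2: OPEN (9+0=9). Cumulative: 28
Frame 3: OPEN (8+1=9). Cumulative: 37
Frame 4: STRIKE. 10 + next two rolls (6+4) = 20. Cumulative: 57
Frame 5: SPARE (6+4=10). 10 + next roll (4) = 14. Cumulative: 71
Frame 6: SPARE (4+6=10). 10 + next roll (10) = 20. Cumulative: 91
Frame 7: STRIKE. 10 + next two rolls (4+5) = 19. Cumulative: 110
Frame 8: OPEN (4+5=9). Cumulative: 119
Frame 9: SPARE (7+3=10). 10 + next roll (5) = 15. Cumulative: 134
Frame 10: SPARE. Sum of all frame-10 rolls (5+5+4) = 14. Cumulative: 148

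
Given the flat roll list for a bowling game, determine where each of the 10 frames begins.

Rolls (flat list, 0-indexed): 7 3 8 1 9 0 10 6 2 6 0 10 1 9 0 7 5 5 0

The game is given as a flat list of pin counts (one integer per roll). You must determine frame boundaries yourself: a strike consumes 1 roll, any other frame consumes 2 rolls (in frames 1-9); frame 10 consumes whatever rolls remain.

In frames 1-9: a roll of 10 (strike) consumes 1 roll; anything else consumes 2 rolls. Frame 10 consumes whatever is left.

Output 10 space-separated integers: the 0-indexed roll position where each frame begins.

Answer: 0 2 4 6 7 9 11 12 14 16

Derivation:
Frame 1 starts at roll index 0: rolls=7,3 (sum=10), consumes 2 rolls
Frame 2 starts at roll index 2: rolls=8,1 (sum=9), consumes 2 rolls
Frame 3 starts at roll index 4: rolls=9,0 (sum=9), consumes 2 rolls
Frame 4 starts at roll index 6: roll=10 (strike), consumes 1 roll
Frame 5 starts at roll index 7: rolls=6,2 (sum=8), consumes 2 rolls
Frame 6 starts at roll index 9: rolls=6,0 (sum=6), consumes 2 rolls
Frame 7 starts at roll index 11: roll=10 (strike), consumes 1 roll
Frame 8 starts at roll index 12: rolls=1,9 (sum=10), consumes 2 rolls
Frame 9 starts at roll index 14: rolls=0,7 (sum=7), consumes 2 rolls
Frame 10 starts at roll index 16: 3 remaining rolls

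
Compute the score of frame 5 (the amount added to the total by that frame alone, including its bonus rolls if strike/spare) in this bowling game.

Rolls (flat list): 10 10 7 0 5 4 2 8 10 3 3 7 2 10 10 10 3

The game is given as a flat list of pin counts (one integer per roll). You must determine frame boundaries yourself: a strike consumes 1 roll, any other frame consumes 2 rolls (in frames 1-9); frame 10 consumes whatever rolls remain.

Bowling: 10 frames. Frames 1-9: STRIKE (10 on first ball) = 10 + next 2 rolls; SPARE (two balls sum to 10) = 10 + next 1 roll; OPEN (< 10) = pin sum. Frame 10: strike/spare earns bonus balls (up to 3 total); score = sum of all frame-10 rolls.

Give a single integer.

Answer: 20

Derivation:
Frame 1: STRIKE. 10 + next two rolls (10+7) = 27. Cumulative: 27
Frame 2: STRIKE. 10 + next two rolls (7+0) = 17. Cumulative: 44
Frame 3: OPEN (7+0=7). Cumulative: 51
Frame 4: OPEN (5+4=9). Cumulative: 60
Frame 5: SPARE (2+8=10). 10 + next roll (10) = 20. Cumulative: 80
Frame 6: STRIKE. 10 + next two rolls (3+3) = 16. Cumulative: 96
Frame 7: OPEN (3+3=6). Cumulative: 102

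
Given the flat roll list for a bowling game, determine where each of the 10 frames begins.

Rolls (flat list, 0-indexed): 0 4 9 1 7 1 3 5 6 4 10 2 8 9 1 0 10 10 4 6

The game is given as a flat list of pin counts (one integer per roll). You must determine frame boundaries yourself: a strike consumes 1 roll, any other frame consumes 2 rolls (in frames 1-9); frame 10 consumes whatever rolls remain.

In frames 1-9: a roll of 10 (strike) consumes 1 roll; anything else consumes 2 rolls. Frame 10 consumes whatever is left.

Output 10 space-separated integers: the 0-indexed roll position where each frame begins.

Answer: 0 2 4 6 8 10 11 13 15 17

Derivation:
Frame 1 starts at roll index 0: rolls=0,4 (sum=4), consumes 2 rolls
Frame 2 starts at roll index 2: rolls=9,1 (sum=10), consumes 2 rolls
Frame 3 starts at roll index 4: rolls=7,1 (sum=8), consumes 2 rolls
Frame 4 starts at roll index 6: rolls=3,5 (sum=8), consumes 2 rolls
Frame 5 starts at roll index 8: rolls=6,4 (sum=10), consumes 2 rolls
Frame 6 starts at roll index 10: roll=10 (strike), consumes 1 roll
Frame 7 starts at roll index 11: rolls=2,8 (sum=10), consumes 2 rolls
Frame 8 starts at roll index 13: rolls=9,1 (sum=10), consumes 2 rolls
Frame 9 starts at roll index 15: rolls=0,10 (sum=10), consumes 2 rolls
Frame 10 starts at roll index 17: 3 remaining rolls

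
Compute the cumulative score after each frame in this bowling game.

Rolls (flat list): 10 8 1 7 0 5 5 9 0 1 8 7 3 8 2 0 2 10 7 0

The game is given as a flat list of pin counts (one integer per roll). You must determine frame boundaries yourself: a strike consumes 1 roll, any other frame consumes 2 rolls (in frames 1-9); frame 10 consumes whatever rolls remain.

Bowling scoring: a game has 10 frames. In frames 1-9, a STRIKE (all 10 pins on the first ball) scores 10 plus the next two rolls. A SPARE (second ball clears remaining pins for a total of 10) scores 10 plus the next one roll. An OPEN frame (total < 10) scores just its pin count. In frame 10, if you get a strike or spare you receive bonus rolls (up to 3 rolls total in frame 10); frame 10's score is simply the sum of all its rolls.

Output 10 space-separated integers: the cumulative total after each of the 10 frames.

Answer: 19 28 35 54 63 72 90 100 102 119

Derivation:
Frame 1: STRIKE. 10 + next two rolls (8+1) = 19. Cumulative: 19
Frame 2: OPEN (8+1=9). Cumulative: 28
Frame 3: OPEN (7+0=7). Cumulative: 35
Frame 4: SPARE (5+5=10). 10 + next roll (9) = 19. Cumulative: 54
Frame 5: OPEN (9+0=9). Cumulative: 63
Frame 6: OPEN (1+8=9). Cumulative: 72
Frame 7: SPARE (7+3=10). 10 + next roll (8) = 18. Cumulative: 90
Frame 8: SPARE (8+2=10). 10 + next roll (0) = 10. Cumulative: 100
Frame 9: OPEN (0+2=2). Cumulative: 102
Frame 10: STRIKE. Sum of all frame-10 rolls (10+7+0) = 17. Cumulative: 119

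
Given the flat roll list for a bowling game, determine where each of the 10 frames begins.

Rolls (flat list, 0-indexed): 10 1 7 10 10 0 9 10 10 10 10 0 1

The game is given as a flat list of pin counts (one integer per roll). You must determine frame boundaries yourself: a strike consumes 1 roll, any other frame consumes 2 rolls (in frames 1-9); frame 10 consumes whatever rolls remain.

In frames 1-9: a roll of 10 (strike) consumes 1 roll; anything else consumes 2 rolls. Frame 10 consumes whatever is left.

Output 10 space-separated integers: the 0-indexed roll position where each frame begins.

Frame 1 starts at roll index 0: roll=10 (strike), consumes 1 roll
Frame 2 starts at roll index 1: rolls=1,7 (sum=8), consumes 2 rolls
Frame 3 starts at roll index 3: roll=10 (strike), consumes 1 roll
Frame 4 starts at roll index 4: roll=10 (strike), consumes 1 roll
Frame 5 starts at roll index 5: rolls=0,9 (sum=9), consumes 2 rolls
Frame 6 starts at roll index 7: roll=10 (strike), consumes 1 roll
Frame 7 starts at roll index 8: roll=10 (strike), consumes 1 roll
Frame 8 starts at roll index 9: roll=10 (strike), consumes 1 roll
Frame 9 starts at roll index 10: roll=10 (strike), consumes 1 roll
Frame 10 starts at roll index 11: 2 remaining rolls

Answer: 0 1 3 4 5 7 8 9 10 11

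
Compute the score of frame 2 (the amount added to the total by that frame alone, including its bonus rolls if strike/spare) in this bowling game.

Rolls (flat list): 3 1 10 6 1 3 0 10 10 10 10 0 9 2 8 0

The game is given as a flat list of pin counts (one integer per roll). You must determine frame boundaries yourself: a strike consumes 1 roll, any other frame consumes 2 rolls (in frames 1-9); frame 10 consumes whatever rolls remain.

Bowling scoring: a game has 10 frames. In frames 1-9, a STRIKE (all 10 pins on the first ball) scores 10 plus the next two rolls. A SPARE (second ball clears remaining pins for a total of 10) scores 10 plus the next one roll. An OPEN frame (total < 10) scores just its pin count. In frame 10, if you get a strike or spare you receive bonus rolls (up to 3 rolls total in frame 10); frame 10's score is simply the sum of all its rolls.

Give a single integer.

Frame 1: OPEN (3+1=4). Cumulative: 4
Frame 2: STRIKE. 10 + next two rolls (6+1) = 17. Cumulative: 21
Frame 3: OPEN (6+1=7). Cumulative: 28
Frame 4: OPEN (3+0=3). Cumulative: 31

Answer: 17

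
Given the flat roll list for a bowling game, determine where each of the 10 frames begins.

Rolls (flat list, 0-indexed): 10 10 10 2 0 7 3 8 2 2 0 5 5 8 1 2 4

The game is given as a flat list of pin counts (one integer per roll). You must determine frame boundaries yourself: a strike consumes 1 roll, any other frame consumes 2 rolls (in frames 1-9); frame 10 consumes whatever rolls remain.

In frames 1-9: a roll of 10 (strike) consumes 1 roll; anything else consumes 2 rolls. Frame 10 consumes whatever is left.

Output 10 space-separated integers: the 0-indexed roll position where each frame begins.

Answer: 0 1 2 3 5 7 9 11 13 15

Derivation:
Frame 1 starts at roll index 0: roll=10 (strike), consumes 1 roll
Frame 2 starts at roll index 1: roll=10 (strike), consumes 1 roll
Frame 3 starts at roll index 2: roll=10 (strike), consumes 1 roll
Frame 4 starts at roll index 3: rolls=2,0 (sum=2), consumes 2 rolls
Frame 5 starts at roll index 5: rolls=7,3 (sum=10), consumes 2 rolls
Frame 6 starts at roll index 7: rolls=8,2 (sum=10), consumes 2 rolls
Frame 7 starts at roll index 9: rolls=2,0 (sum=2), consumes 2 rolls
Frame 8 starts at roll index 11: rolls=5,5 (sum=10), consumes 2 rolls
Frame 9 starts at roll index 13: rolls=8,1 (sum=9), consumes 2 rolls
Frame 10 starts at roll index 15: 2 remaining rolls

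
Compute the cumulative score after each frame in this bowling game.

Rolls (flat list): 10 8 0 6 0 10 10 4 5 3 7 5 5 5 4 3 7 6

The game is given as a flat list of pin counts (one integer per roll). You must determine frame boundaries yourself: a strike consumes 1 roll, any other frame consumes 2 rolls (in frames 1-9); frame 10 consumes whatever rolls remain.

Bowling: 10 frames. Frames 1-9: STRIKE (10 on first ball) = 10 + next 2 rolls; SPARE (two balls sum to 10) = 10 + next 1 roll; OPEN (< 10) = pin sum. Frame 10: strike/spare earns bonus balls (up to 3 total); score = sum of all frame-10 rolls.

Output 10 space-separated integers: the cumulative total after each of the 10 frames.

Frame 1: STRIKE. 10 + next two rolls (8+0) = 18. Cumulative: 18
Frame 2: OPEN (8+0=8). Cumulative: 26
Frame 3: OPEN (6+0=6). Cumulative: 32
Frame 4: STRIKE. 10 + next two rolls (10+4) = 24. Cumulative: 56
Frame 5: STRIKE. 10 + next two rolls (4+5) = 19. Cumulative: 75
Frame 6: OPEN (4+5=9). Cumulative: 84
Frame 7: SPARE (3+7=10). 10 + next roll (5) = 15. Cumulative: 99
Frame 8: SPARE (5+5=10). 10 + next roll (5) = 15. Cumulative: 114
Frame 9: OPEN (5+4=9). Cumulative: 123
Frame 10: SPARE. Sum of all frame-10 rolls (3+7+6) = 16. Cumulative: 139

Answer: 18 26 32 56 75 84 99 114 123 139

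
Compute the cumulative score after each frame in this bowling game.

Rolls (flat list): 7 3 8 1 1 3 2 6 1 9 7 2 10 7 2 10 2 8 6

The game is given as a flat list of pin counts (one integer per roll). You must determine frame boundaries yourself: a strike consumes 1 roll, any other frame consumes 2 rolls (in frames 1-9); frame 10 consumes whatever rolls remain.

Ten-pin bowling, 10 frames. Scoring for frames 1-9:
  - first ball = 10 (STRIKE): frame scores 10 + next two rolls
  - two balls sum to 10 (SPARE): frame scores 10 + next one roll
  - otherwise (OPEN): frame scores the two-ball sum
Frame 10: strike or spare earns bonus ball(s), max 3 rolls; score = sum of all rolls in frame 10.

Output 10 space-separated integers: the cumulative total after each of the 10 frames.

Frame 1: SPARE (7+3=10). 10 + next roll (8) = 18. Cumulative: 18
Frame 2: OPEN (8+1=9). Cumulative: 27
Frame 3: OPEN (1+3=4). Cumulative: 31
Frame 4: OPEN (2+6=8). Cumulative: 39
Frame 5: SPARE (1+9=10). 10 + next roll (7) = 17. Cumulative: 56
Frame 6: OPEN (7+2=9). Cumulative: 65
Frame 7: STRIKE. 10 + next two rolls (7+2) = 19. Cumulative: 84
Frame 8: OPEN (7+2=9). Cumulative: 93
Frame 9: STRIKE. 10 + next two rolls (2+8) = 20. Cumulative: 113
Frame 10: SPARE. Sum of all frame-10 rolls (2+8+6) = 16. Cumulative: 129

Answer: 18 27 31 39 56 65 84 93 113 129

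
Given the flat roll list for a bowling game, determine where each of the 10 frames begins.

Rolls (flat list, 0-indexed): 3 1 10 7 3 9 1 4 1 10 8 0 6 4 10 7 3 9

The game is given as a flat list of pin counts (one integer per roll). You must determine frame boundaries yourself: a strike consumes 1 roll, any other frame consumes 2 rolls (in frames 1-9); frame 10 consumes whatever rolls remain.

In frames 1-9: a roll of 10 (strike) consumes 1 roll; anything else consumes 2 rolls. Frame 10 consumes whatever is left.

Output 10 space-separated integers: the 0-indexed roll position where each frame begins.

Frame 1 starts at roll index 0: rolls=3,1 (sum=4), consumes 2 rolls
Frame 2 starts at roll index 2: roll=10 (strike), consumes 1 roll
Frame 3 starts at roll index 3: rolls=7,3 (sum=10), consumes 2 rolls
Frame 4 starts at roll index 5: rolls=9,1 (sum=10), consumes 2 rolls
Frame 5 starts at roll index 7: rolls=4,1 (sum=5), consumes 2 rolls
Frame 6 starts at roll index 9: roll=10 (strike), consumes 1 roll
Frame 7 starts at roll index 10: rolls=8,0 (sum=8), consumes 2 rolls
Frame 8 starts at roll index 12: rolls=6,4 (sum=10), consumes 2 rolls
Frame 9 starts at roll index 14: roll=10 (strike), consumes 1 roll
Frame 10 starts at roll index 15: 3 remaining rolls

Answer: 0 2 3 5 7 9 10 12 14 15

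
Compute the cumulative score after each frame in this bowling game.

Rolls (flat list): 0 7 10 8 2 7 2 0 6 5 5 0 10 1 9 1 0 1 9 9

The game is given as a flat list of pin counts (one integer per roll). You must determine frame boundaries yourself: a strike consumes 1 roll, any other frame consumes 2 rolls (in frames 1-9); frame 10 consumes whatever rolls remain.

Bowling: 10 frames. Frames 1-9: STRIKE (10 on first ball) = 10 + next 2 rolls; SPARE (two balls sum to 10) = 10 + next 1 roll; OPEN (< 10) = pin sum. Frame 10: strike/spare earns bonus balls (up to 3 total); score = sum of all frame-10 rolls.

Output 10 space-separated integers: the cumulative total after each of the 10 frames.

Answer: 7 27 44 53 59 69 80 91 92 111

Derivation:
Frame 1: OPEN (0+7=7). Cumulative: 7
Frame 2: STRIKE. 10 + next two rolls (8+2) = 20. Cumulative: 27
Frame 3: SPARE (8+2=10). 10 + next roll (7) = 17. Cumulative: 44
Frame 4: OPEN (7+2=9). Cumulative: 53
Frame 5: OPEN (0+6=6). Cumulative: 59
Frame 6: SPARE (5+5=10). 10 + next roll (0) = 10. Cumulative: 69
Frame 7: SPARE (0+10=10). 10 + next roll (1) = 11. Cumulative: 80
Frame 8: SPARE (1+9=10). 10 + next roll (1) = 11. Cumulative: 91
Frame 9: OPEN (1+0=1). Cumulative: 92
Frame 10: SPARE. Sum of all frame-10 rolls (1+9+9) = 19. Cumulative: 111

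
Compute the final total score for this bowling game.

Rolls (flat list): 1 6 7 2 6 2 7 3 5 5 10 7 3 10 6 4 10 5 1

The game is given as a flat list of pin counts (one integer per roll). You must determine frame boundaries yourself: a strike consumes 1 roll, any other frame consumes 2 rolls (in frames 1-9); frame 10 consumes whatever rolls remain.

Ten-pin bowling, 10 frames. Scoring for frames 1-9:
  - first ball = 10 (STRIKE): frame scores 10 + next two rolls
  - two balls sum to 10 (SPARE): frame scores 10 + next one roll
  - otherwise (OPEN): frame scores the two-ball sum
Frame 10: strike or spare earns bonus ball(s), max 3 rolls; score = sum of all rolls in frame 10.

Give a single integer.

Frame 1: OPEN (1+6=7). Cumulative: 7
Frame 2: OPEN (7+2=9). Cumulative: 16
Frame 3: OPEN (6+2=8). Cumulative: 24
Frame 4: SPARE (7+3=10). 10 + next roll (5) = 15. Cumulative: 39
Frame 5: SPARE (5+5=10). 10 + next roll (10) = 20. Cumulative: 59
Frame 6: STRIKE. 10 + next two rolls (7+3) = 20. Cumulative: 79
Frame 7: SPARE (7+3=10). 10 + next roll (10) = 20. Cumulative: 99
Frame 8: STRIKE. 10 + next two rolls (6+4) = 20. Cumulative: 119
Frame 9: SPARE (6+4=10). 10 + next roll (10) = 20. Cumulative: 139
Frame 10: STRIKE. Sum of all frame-10 rolls (10+5+1) = 16. Cumulative: 155

Answer: 155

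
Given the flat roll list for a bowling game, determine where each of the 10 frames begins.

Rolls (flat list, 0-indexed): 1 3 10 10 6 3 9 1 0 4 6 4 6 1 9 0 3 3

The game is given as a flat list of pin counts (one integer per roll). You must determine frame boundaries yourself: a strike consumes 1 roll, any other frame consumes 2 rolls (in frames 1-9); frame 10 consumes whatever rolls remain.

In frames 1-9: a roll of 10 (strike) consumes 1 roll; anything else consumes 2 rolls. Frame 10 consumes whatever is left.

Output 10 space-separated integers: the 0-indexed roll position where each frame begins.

Answer: 0 2 3 4 6 8 10 12 14 16

Derivation:
Frame 1 starts at roll index 0: rolls=1,3 (sum=4), consumes 2 rolls
Frame 2 starts at roll index 2: roll=10 (strike), consumes 1 roll
Frame 3 starts at roll index 3: roll=10 (strike), consumes 1 roll
Frame 4 starts at roll index 4: rolls=6,3 (sum=9), consumes 2 rolls
Frame 5 starts at roll index 6: rolls=9,1 (sum=10), consumes 2 rolls
Frame 6 starts at roll index 8: rolls=0,4 (sum=4), consumes 2 rolls
Frame 7 starts at roll index 10: rolls=6,4 (sum=10), consumes 2 rolls
Frame 8 starts at roll index 12: rolls=6,1 (sum=7), consumes 2 rolls
Frame 9 starts at roll index 14: rolls=9,0 (sum=9), consumes 2 rolls
Frame 10 starts at roll index 16: 2 remaining rolls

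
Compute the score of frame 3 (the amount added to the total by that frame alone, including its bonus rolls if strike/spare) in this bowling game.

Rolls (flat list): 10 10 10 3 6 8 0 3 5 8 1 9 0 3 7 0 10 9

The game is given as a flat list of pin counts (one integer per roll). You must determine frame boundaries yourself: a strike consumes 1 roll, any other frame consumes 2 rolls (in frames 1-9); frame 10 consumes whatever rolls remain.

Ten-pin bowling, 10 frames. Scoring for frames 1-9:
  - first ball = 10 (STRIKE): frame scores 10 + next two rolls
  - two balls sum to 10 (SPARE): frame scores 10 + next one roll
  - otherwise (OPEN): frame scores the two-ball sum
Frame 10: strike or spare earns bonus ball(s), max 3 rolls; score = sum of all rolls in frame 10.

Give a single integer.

Frame 1: STRIKE. 10 + next two rolls (10+10) = 30. Cumulative: 30
Frame 2: STRIKE. 10 + next two rolls (10+3) = 23. Cumulative: 53
Frame 3: STRIKE. 10 + next two rolls (3+6) = 19. Cumulative: 72
Frame 4: OPEN (3+6=9). Cumulative: 81
Frame 5: OPEN (8+0=8). Cumulative: 89

Answer: 19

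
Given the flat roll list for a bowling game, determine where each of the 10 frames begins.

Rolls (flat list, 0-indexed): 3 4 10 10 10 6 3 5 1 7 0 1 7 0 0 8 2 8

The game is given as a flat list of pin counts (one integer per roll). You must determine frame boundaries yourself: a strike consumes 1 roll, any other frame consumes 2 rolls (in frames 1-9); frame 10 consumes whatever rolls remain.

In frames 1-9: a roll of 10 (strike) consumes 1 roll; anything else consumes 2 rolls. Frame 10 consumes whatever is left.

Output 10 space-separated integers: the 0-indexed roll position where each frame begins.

Frame 1 starts at roll index 0: rolls=3,4 (sum=7), consumes 2 rolls
Frame 2 starts at roll index 2: roll=10 (strike), consumes 1 roll
Frame 3 starts at roll index 3: roll=10 (strike), consumes 1 roll
Frame 4 starts at roll index 4: roll=10 (strike), consumes 1 roll
Frame 5 starts at roll index 5: rolls=6,3 (sum=9), consumes 2 rolls
Frame 6 starts at roll index 7: rolls=5,1 (sum=6), consumes 2 rolls
Frame 7 starts at roll index 9: rolls=7,0 (sum=7), consumes 2 rolls
Frame 8 starts at roll index 11: rolls=1,7 (sum=8), consumes 2 rolls
Frame 9 starts at roll index 13: rolls=0,0 (sum=0), consumes 2 rolls
Frame 10 starts at roll index 15: 3 remaining rolls

Answer: 0 2 3 4 5 7 9 11 13 15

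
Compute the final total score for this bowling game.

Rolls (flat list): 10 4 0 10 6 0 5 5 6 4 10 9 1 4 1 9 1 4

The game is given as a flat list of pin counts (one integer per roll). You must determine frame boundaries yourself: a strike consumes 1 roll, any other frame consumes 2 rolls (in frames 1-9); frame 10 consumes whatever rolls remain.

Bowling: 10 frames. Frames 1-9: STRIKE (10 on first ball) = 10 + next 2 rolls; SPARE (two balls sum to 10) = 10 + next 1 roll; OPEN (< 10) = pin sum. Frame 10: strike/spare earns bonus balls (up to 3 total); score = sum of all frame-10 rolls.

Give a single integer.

Frame 1: STRIKE. 10 + next two rolls (4+0) = 14. Cumulative: 14
Frame 2: OPEN (4+0=4). Cumulative: 18
Frame 3: STRIKE. 10 + next two rolls (6+0) = 16. Cumulative: 34
Frame 4: OPEN (6+0=6). Cumulative: 40
Frame 5: SPARE (5+5=10). 10 + next roll (6) = 16. Cumulative: 56
Frame 6: SPARE (6+4=10). 10 + next roll (10) = 20. Cumulative: 76
Frame 7: STRIKE. 10 + next two rolls (9+1) = 20. Cumulative: 96
Frame 8: SPARE (9+1=10). 10 + next roll (4) = 14. Cumulative: 110
Frame 9: OPEN (4+1=5). Cumulative: 115
Frame 10: SPARE. Sum of all frame-10 rolls (9+1+4) = 14. Cumulative: 129

Answer: 129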